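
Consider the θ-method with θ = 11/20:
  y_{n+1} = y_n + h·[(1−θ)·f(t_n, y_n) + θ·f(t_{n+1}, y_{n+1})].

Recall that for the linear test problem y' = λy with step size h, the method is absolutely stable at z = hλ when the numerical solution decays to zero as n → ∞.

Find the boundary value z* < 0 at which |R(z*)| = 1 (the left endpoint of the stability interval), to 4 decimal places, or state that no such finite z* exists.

(−∞, 0) — no finite endpoint.

Set f=λy, z=hλ:
  y_{n+1} = y_n + z·[9/20·y_n + 11/20·y_{n+1}] ⇒ (1 − 11/20z)y_{n+1} = (1 + 9/20z)y_n
  R(z) = (1 + 9/20z)/(1 − 11/20z).

Need |R(x)|<1, x<0.
x=-0.48: |R|=0.6203
x=-2: |R|=0.0476
x=-10: |R|=0.5385
x=-100: |R|=0.7857
θ=11/20≥1/2 ⇒ |1+9/20x|<|1−11/20x| ∀x<0 ⇒ interval (−∞,0).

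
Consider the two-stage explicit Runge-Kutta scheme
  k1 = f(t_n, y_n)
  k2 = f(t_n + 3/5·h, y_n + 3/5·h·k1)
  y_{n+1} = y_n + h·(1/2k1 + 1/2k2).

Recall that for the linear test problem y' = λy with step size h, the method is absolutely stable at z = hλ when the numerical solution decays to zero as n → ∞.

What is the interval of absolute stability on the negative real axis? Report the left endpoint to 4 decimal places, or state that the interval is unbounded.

z∈(-3.3333,0).

On y'=λy, z=hλ:
  k1=λy_n ⇒ h·k1=z·y_n;  k2=λ(1+3/5z)y_n ⇒ h·k2=z(1+3/5z)y_n
  y_{n+1}/y_n = 1 + 1/2z + 1/2z(1+3/5z) = 1 + z + 3/10z²
  so R(z) = 1 + z + 3/10z².

Need |R(x)|<1, x<0.
x=-0.63: |R|=0.4891
R=1: x+3/10x²=0 ⇒ x=−10/3=-3.3333; min R=1−1/(4·3/10)=0.1667>−1
Confirm numerically:
  x=-2.607: |R|=0.43193 <1
  x=-2.440: |R|=0.34608 <1
  x=-1.889: |R|=0.18150 <1
  x=-3.771: |R|=1.49513 >1
  x=-3.367: |R|=1.03401 >1
Stable set (-3.3333, 0).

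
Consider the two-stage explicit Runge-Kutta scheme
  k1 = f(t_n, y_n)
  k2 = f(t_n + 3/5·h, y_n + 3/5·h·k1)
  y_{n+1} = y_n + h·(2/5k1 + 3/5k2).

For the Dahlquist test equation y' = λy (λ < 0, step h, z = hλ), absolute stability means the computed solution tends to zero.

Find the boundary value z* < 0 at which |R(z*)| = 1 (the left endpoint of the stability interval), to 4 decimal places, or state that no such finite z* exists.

z* = -2.7778.

Test eqn y'=λy, z=hλ:
  k1=λy_n ⇒ h·k1=z·y_n;  k2=λ(1+3/5z)y_n ⇒ h·k2=z(1+3/5z)y_n
  y_{n+1}/y_n = 1 + 2/5z + 3/5z(1+3/5z) = 1 + z + 9/25z²
  ⇒ R(z) = 1 + z + 9/25z².

Solve |R(x)|<1 on ℝ⁻.
x=-1.16: |R|=0.3244
R=1: x+9/25x²=0 ⇒ x=−25/9=-2.7778; min R=1−1/(4·9/25)=0.3056>−1
Confirm numerically:
  x=-2.511: |R|=0.75884 <1
  x=-2.036: |R|=0.45631 <1
  x=-2.020: |R|=0.44894 <1
  x=-1.921: |R|=0.40749 <1
  x=-3.059: |R|=1.30969 >1
  x=-2.875: |R|=1.10062 >1
Stable set (-2.7778, 0).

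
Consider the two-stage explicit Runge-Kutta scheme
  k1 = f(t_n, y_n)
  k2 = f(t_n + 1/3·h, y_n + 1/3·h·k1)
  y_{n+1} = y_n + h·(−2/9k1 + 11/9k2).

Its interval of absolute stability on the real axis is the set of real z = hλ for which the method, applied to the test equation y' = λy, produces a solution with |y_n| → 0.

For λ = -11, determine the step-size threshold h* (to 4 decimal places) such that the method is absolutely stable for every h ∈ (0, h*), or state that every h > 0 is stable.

With y'=λy (z=hλ):
  k1=λy_n ⇒ h·k1=z·y_n;  k2=λ(1+1/3z)y_n ⇒ h·k2=z(1+1/3z)y_n
  y_{n+1}/y_n = 1 − 2/9z + 11/9z(1+1/3z) = 1 + z + 11/27z²
  ⇒ R(z) = 1 + z + 11/27z².

Need |R(x)|<1, x<0.
x=-0.31: |R|=0.7292
R=1: x+11/27x²=0 ⇒ x=−27/11=-2.4545; min R=1−1/(4·11/27)=0.3864>−1
Confirm numerically:
  x=-1.943: |R|=0.59506 <1
  x=-1.740: |R|=0.49347 <1
  x=-1.308: |R|=0.38902 <1
  x=-2.793: |R|=1.38512 >1
  x=-2.669: |R|=1.23319 >1
Interval (-2.4545, 0).

(-2.4545,0); λ=-11 ⇒ h* = (27/11)/11 = 0.2231.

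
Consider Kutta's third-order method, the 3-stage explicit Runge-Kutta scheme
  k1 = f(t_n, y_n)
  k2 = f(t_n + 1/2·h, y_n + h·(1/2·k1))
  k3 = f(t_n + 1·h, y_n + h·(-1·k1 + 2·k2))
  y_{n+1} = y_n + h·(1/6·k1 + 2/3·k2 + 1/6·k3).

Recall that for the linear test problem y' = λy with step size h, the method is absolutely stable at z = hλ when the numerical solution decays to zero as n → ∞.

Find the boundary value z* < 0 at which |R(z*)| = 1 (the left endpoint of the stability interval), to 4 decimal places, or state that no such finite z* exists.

On y'=λy, z=hλ:
  order 3, 3-stage ⇒ R(z)=1+z+z^2/2+z^3/6
  (e.g. R(-1.55)=0.03060, |R|=0.03060)

Boundary: |R(x)|=1, x<0.
x=-1.55: |R|=0.0306
|R(-2.91)|=1.7830 |R(-2.85)|=1.6469 |R(-0.96)|=0.3533
Bisect:
  x_lo=-3.0251 |R|=2.0633  x_hi=-0.1901 |R|=0.8269
  mid=-1.60755 |R|=0.00782 →hi
  mid=-2.31630 |R|=0.70493 →hi
  mid=-2.67068 |R|=1.27919 →lo
  mid=-2.49349 |R|=0.96862 →hi
  mid=-2.58208 |R|=1.11770 →lo
  mid=-2.53779 |R|=1.04165 →lo
  mid=-2.51564 |R|=1.00476 →lo
  mid=-2.50456 |R|=0.98660 →hi
  mid=-2.51010 |R|=0.99566 →hi
  ...
  [-2.51287,-2.51270] ⇒ x*=-2.5127
Stable set (-2.5127, 0).

z* = -2.5127.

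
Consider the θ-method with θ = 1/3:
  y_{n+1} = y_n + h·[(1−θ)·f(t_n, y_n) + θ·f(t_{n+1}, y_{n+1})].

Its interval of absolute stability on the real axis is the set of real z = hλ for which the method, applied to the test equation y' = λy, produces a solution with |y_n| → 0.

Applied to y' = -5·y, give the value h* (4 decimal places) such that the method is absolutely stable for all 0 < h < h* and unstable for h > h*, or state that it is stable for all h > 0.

(-6.0000,0); λ=-5 ⇒ h* = (6)/5 = 1.2000.

Set f=λy, z=hλ:
  y_{n+1} = y_n + z·[2/3·y_n + 1/3·y_{n+1}] ⇒ (1 − 1/3z)y_{n+1} = (1 + 2/3z)y_n
  R(z) = (1 + 2/3z)/(1 − 1/3z).

Solve |R(x)|<1 on ℝ⁻.
x=-0.94: |R|=0.2843
R=−1: 1+2/3x = −1+1/3x ⇒ -1/3x=2 ⇒ x=2/(-1/3)=-6.0000
Confirm numerically:
  x=-5.675: |R|=0.96254 <1
  x=-5.624: |R|=0.95640 <1
  x=-5.404: |R|=0.92908 <1
  x=-4.122: |R|=0.73631 <1
  x=-6.501: |R|=1.05273 >1
  x=-6.042: |R|=1.00464 >1
Stable set (-6.0000, 0).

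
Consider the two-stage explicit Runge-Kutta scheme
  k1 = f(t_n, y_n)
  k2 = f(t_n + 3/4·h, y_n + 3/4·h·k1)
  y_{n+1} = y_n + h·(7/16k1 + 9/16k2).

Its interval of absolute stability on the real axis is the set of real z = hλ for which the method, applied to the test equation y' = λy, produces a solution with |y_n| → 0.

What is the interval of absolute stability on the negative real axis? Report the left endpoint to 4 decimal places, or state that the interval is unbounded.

With y'=λy (z=hλ):
  k1=λy_n ⇒ h·k1=z·y_n;  k2=λ(1+3/4z)y_n ⇒ h·k2=z(1+3/4z)y_n
  y_{n+1}/y_n = 1 + 7/16z + 9/16z(1+3/4z) = 1 + z + 27/64z²
  R(z) = 1 + z + 27/64z².

Need |R(x)|<1, x<0.
x=-0.65: |R|=0.5282
R=1: x+27/64x²=0 ⇒ x=−64/27=-2.3704; min R=1−1/(4·27/64)=0.4074>−1
Confirm numerically:
  x=-1.465: |R|=0.44044 <1
  x=-1.391: |R|=0.42528 <1
  x=-1.097: |R|=0.41069 <1
  x=-1.009: |R|=0.42050 <1
  x=-2.836: |R|=1.55710 >1
  x=-2.623: |R|=1.27955 >1
  x=-2.403: |R|=1.03308 >1
Stable set (-2.3704, 0).

(-2.3704, 0).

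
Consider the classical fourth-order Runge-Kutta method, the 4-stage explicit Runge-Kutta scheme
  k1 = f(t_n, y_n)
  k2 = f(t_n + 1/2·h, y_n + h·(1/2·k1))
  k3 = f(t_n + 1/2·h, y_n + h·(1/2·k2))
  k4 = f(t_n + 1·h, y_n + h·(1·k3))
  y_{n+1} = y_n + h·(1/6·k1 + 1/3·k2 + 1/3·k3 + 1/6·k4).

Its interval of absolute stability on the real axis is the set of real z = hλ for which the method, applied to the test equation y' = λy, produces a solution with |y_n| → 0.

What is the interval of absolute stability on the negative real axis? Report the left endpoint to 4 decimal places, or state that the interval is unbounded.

z∈(-2.7853,0).

With y'=λy (z=hλ):
  order 4, 4-stage ⇒ R(z)=1+z+z^2/2+z^3/6+z^4/24
  (e.g. R(-0.38)=0.68392, |R|=0.68392)

Solve |R(x)|<1 on ℝ⁻.
x=-0.38: |R|=0.6839
|R(-3.09)|=1.5654 |R(-2.4)|=0.5584 |R(-2.15)|=0.3952
Bisect:
  x_lo=-3.6612 |R|=3.3481  x_hi=-0.2574 |R|=0.7731
  mid=-1.95928 |R|=0.32058 →hi
  mid=-2.81023 |R|=1.03825 →lo
  mid=-2.38476 |R|=0.54601 →hi
  mid=-2.59749 |R|=0.75186 →hi
  mid=-2.70386 |R|=0.88401 →hi
  mid=-2.75705 |R|=0.95824 →hi
  mid=-2.78364 |R|=0.99751 →hi
  mid=-2.79693 |R|=1.01769 →lo
  mid=-2.79029 |R|=1.00755 →lo
  mid=-2.78696 |R|=1.00252 →lo
  ...
  [-2.78530,-2.78509] ⇒ x*=-2.7853
Interval (-2.7853, 0).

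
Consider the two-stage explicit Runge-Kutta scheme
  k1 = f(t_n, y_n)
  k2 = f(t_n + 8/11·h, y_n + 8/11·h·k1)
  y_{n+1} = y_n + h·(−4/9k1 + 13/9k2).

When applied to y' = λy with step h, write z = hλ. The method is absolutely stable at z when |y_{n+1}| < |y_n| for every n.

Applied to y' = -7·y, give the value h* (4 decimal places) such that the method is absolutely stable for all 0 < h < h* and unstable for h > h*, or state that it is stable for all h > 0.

On y'=λy, z=hλ:
  k1=λy_n ⇒ h·k1=z·y_n;  k2=λ(1+8/11z)y_n ⇒ h·k2=z(1+8/11z)y_n
  y_{n+1}/y_n = 1 − 4/9z + 13/9z(1+8/11z) = 1 + z + 104/99z²
  R(z) = 1 + z + 104/99z².

Solve |R(x)|<1 on ℝ⁻.
x=-0.3: |R|=0.7945
R=1: x+104/99x²=0 ⇒ x=−99/104=-0.9519; min R=1−1/(4·104/99)=0.7620>−1
Confirm numerically:
  x=-0.811: |R|=0.87994 <1
  x=-0.597: |R|=0.77741 <1
  x=-0.502: |R|=0.76273 <1
  x=-1.490: |R|=1.84223 >1
  x=-1.457: |R|=1.77306 >1
  x=-1.078: |R|=1.14278 >1
Interval (-0.9519, 0).

(-0.9519,0); λ=-7 ⇒ h* = (99/104)/7 = 0.1360.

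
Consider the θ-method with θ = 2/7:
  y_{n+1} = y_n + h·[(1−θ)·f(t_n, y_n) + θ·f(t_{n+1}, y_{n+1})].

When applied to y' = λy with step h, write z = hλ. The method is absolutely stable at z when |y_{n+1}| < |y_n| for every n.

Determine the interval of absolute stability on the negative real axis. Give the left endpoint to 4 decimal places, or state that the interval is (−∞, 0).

z∈(-4.6667,0).

Set f=λy, z=hλ:
  y_{n+1} = y_n + z·[5/7·y_n + 2/7·y_{n+1}] ⇒ (1 − 2/7z)y_{n+1} = (1 + 5/7z)y_n
  ⇒ R(z) = (1 + 5/7z)/(1 − 2/7z).

Boundary: |R(x)|=1, x<0.
x=-0.51: |R|=0.5549
R=−1: 1+5/7x = −1+2/7x ⇒ -3/7x=2 ⇒ x=2/(-3/7)=-4.6667
Confirm numerically:
  x=-3.899: |R|=0.84437 <1
  x=-3.779: |R|=0.81708 <1
  x=-3.129: |R|=0.65206 <1
  x=-5.246: |R|=1.09936 >1
  x=-4.795: |R|=1.02321 >1
  x=-4.713: |R|=1.00846 >1
Interval (-4.6667, 0).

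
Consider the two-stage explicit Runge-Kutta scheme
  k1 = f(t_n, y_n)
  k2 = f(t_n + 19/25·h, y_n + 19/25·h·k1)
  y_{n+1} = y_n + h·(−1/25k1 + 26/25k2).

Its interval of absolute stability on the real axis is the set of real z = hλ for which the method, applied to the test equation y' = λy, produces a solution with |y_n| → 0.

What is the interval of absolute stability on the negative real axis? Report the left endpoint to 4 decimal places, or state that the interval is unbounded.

z∈(-1.2652,0).

With y'=λy (z=hλ):
  k1=λy_n ⇒ h·k1=z·y_n;  k2=λ(1+19/25z)y_n ⇒ h·k2=z(1+19/25z)y_n
  y_{n+1}/y_n = 1 − 1/25z + 26/25z(1+19/25z) = 1 + z + 494/625z²
  R(z) = 1 + z + 494/625z².

Solve |R(x)|<1 on ℝ⁻.
x=-1.58: |R|=1.3932
R=1: x+494/625x²=0 ⇒ x=−625/494=-1.2652; min R=1−1/(4·494/625)=0.6837>−1
Confirm numerically:
  x=-1.226: |R|=0.96203 <1
  x=-1.175: |R|=0.91625 <1
  x=-0.700: |R|=0.68730 <1
  x=-0.541: |R|=0.69034 <1
  x=-1.841: |R|=1.83789 >1
  x=-1.691: |R|=1.56913 >1
  x=-1.576: |R|=1.38718 >1
Stable set (-1.2652, 0).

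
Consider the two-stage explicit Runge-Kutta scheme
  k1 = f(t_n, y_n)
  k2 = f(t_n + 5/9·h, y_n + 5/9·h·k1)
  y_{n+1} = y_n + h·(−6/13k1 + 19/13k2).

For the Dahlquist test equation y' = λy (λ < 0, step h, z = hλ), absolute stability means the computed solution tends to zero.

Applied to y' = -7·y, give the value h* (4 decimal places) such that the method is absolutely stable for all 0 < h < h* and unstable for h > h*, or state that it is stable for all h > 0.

On y'=λy, z=hλ:
  k1=λy_n ⇒ h·k1=z·y_n;  k2=λ(1+5/9z)y_n ⇒ h·k2=z(1+5/9z)y_n
  y_{n+1}/y_n = 1 − 6/13z + 19/13z(1+5/9z) = 1 + z + 95/117z²
  R(z) = 1 + z + 95/117z².

Boundary: |R(x)|=1, x<0.
x=-0.41: |R|=0.7265
R=1: x+95/117x²=0 ⇒ x=−117/95=-1.2316; min R=1−1/(4·95/117)=0.6921>−1
Confirm numerically:
  x=-0.783: |R|=0.71481 <1
  x=-0.638: |R|=0.69251 <1
  x=-0.612: |R|=0.69212 <1
  x=-1.785: |R|=1.80211 >1
  x=-1.441: |R|=1.24503 >1
  x=-1.423: |R|=1.22117 >1
So |R|<1 on (-1.2316, 0).

(-1.2316,0); λ=-7 ⇒ h* = (117/95)/7 = 0.1759.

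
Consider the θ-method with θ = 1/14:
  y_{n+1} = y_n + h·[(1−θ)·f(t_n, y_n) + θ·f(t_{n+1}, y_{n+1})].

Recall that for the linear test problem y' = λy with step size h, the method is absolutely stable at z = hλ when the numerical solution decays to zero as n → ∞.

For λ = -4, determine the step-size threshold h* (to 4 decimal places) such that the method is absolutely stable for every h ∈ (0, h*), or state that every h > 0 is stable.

On y'=λy, z=hλ:
  y_{n+1} = y_n + z·[13/14·y_n + 1/14·y_{n+1}] ⇒ (1 − 1/14z)y_{n+1} = (1 + 13/14z)y_n
  so R(z) = (1 + 13/14z)/(1 − 1/14z).

Need |R(x)|<1, x<0.
x=-1.4: |R|=0.2727
R=−1: 1+13/14x = −1+1/14x ⇒ -6/7x=2 ⇒ x=2/(-6/7)=-2.3333
Confirm numerically:
  x=-1.300: |R|=0.18954 <1
  x=-1.145: |R|=0.05844 <1
  x=-1.085: |R|=0.00696 <1
  x=-2.930: |R|=1.42292 >1
  x=-2.648: |R|=1.22681 >1
Interval (-2.3333, 0).

(-2.3333,0); λ=-4 ⇒ h* = (7/3)/4 = 0.5833.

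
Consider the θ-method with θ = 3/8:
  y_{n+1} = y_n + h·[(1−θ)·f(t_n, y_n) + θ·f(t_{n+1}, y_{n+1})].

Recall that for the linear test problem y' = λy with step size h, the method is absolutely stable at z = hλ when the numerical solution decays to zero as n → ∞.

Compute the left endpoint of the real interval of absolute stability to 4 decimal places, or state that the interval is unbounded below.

left endpoint -8.0000.

With y'=λy (z=hλ):
  y_{n+1} = y_n + z·[5/8·y_n + 3/8·y_{n+1}] ⇒ (1 − 3/8z)y_{n+1} = (1 + 5/8z)y_n
  ⇒ R(z) = (1 + 5/8z)/(1 − 3/8z).

Need |R(x)|<1, x<0.
x=-0.47: |R|=0.6004
R=−1: 1+5/8x = −1+3/8x ⇒ -1/4x=2 ⇒ x=2/(-1/4)=-8.0000
Confirm numerically:
  x=-7.488: |R|=0.96639 <1
  x=-6.841: |R|=0.91873 <1
  x=-3.506: |R|=0.51463 <1
  x=-8.496: |R|=1.02962 >1
  x=-8.475: |R|=1.02842 >1
Stable set (-8.0000, 0).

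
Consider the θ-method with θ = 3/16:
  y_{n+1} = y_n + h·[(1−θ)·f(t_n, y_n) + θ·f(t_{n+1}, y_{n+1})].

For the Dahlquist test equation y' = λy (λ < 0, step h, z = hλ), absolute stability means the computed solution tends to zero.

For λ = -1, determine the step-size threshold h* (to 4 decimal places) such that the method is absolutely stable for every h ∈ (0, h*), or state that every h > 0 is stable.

(-3.2000,0); λ=-1 ⇒ h* = (16/5)/1 = 3.2000.

With y'=λy (z=hλ):
  y_{n+1} = y_n + z·[13/16·y_n + 3/16·y_{n+1}] ⇒ (1 − 3/16z)y_{n+1} = (1 + 13/16z)y_n
  so R(z) = (1 + 13/16z)/(1 − 3/16z).

Boundary: |R(x)|=1, x<0.
x=-0.36: |R|=0.6628
R=−1: 1+13/16x = −1+3/16x ⇒ -5/8x=2 ⇒ x=2/(-5/8)=-3.2000
Confirm numerically:
  x=-3.073: |R|=0.94964 <1
  x=-2.811: |R|=0.84079 <1
  x=-1.799: |R|=0.34524 <1
  x=-1.298: |R|=0.04393 <1
  x=-3.676: |R|=1.17611 >1
  x=-3.298: |R|=1.03785 >1
So |R|<1 on (-3.2000, 0).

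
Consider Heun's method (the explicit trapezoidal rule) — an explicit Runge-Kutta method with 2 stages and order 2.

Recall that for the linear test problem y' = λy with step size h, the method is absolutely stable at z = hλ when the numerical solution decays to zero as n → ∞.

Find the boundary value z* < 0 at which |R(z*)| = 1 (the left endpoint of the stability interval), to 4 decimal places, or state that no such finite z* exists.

Set f=λy, z=hλ:
  order 2, 2-stage ⇒ R(z)=1+z+z^2/2
  (e.g. R(-0.63)=0.56845, |R|=0.56845)

Find x<0 with |R(x)|<1.
x=-0.63: |R|=0.5684
|R(-2.1)|=1.1050 |R(-1.81)|=0.8281 |R(-1.04)|=0.5008
Bisect:
  x_lo=-2.4254 |R|=1.5159  x_hi=-0.0524 |R|=0.9489
  mid=-1.23891 |R|=0.52854 →hi
  mid=-1.83215 |R|=0.84623 →hi
  mid=-2.12877 |R|=1.13706 →lo
  mid=-1.98046 |R|=0.98065 →hi
  mid=-2.05461 |R|=1.05610 →lo
  mid=-2.01753 |R|=1.01769 →lo
  mid=-1.99900 |R|=0.99900 →hi
  mid=-2.00826 |R|=1.00830 →lo
  mid=-2.00363 |R|=1.00364 →lo
  ...
  [-2.00001,-1.99986] ⇒ x*=-2.0000
Stable set (-2.0000, 0).

z* = -2.0000.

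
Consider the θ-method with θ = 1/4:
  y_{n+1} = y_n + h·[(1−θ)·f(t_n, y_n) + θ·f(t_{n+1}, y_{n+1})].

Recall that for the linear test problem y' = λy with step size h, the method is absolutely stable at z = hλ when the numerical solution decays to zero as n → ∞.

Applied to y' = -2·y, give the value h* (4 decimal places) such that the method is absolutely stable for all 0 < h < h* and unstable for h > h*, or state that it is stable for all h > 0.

With y'=λy (z=hλ):
  y_{n+1} = y_n + z·[3/4·y_n + 1/4·y_{n+1}] ⇒ (1 − 1/4z)y_{n+1} = (1 + 3/4z)y_n
  so R(z) = (1 + 3/4z)/(1 − 1/4z).

Solve |R(x)|<1 on ℝ⁻.
x=-0.36: |R|=0.6697
R=−1: 1+3/4x = −1+1/4x ⇒ -1/2x=2 ⇒ x=2/(-1/2)=-4.0000
Confirm numerically:
  x=-3.291: |R|=0.80551 <1
  x=-2.620: |R|=0.58308 <1
  x=-2.432: |R|=0.51244 <1
  x=-2.164: |R|=0.40428 <1
  x=-4.397: |R|=1.09456 >1
  x=-4.232: |R|=1.05637 >1
So |R|<1 on (-4.0000, 0).

(-4.0000,0); λ=-2 ⇒ h* = (4)/2 = 2.0000.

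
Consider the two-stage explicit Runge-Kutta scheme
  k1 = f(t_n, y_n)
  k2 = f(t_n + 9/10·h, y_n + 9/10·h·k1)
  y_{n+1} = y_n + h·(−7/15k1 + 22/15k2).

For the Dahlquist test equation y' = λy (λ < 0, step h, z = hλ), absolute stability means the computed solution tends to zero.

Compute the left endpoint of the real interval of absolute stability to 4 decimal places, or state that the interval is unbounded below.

On y'=λy, z=hλ:
  k1=λy_n ⇒ h·k1=z·y_n;  k2=λ(1+9/10z)y_n ⇒ h·k2=z(1+9/10z)y_n
  y_{n+1}/y_n = 1 − 7/15z + 22/15z(1+9/10z) = 1 + z + 33/25z²
  ⇒ R(z) = 1 + z + 33/25z².

Need |R(x)|<1, x<0.
x=-0.47: |R|=0.8216
R=1: x+33/25x²=0 ⇒ x=−25/33=-0.7576; min R=1−1/(4·33/25)=0.8106>−1
Confirm numerically:
  x=-0.455: |R|=0.81827 <1
  x=-0.427: |R|=0.81367 <1
  x=-0.400: |R|=0.81120 <1
  x=-0.370: |R|=0.81071 <1
  x=-1.062: |R|=1.42675 >1
  x=-0.997: |R|=1.31509 >1
Stable set (-0.7576, 0).

z* = -0.7576.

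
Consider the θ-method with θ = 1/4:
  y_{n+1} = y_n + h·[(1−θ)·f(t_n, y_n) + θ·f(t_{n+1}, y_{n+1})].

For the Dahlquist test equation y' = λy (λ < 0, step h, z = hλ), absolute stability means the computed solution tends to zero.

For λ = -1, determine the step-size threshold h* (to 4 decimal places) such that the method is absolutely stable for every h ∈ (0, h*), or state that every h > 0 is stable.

(-4.0000,0); λ=-1 ⇒ h* = (4)/1 = 4.0000.

Test eqn y'=λy, z=hλ:
  y_{n+1} = y_n + z·[3/4·y_n + 1/4·y_{n+1}] ⇒ (1 − 1/4z)y_{n+1} = (1 + 3/4z)y_n
  R(z) = (1 + 3/4z)/(1 − 1/4z).

Need |R(x)|<1, x<0.
x=-0.68: |R|=0.4188
R=−1: 1+3/4x = −1+1/4x ⇒ -1/2x=2 ⇒ x=2/(-1/2)=-4.0000
Confirm numerically:
  x=-3.954: |R|=0.98843 <1
  x=-3.416: |R|=0.84250 <1
  x=-3.262: |R|=0.79675 <1
  x=-2.553: |R|=0.55837 <1
  x=-4.344: |R|=1.08245 >1
  x=-4.238: |R|=1.05778 >1
  x=-4.089: |R|=1.02201 >1
Stable set (-4.0000, 0).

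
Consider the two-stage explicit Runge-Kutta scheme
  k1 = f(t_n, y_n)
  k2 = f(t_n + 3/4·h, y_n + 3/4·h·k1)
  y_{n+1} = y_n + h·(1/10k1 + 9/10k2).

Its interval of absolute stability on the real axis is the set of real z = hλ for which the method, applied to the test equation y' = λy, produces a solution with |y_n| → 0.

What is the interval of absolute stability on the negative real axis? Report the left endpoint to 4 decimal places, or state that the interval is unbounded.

Set f=λy, z=hλ:
  k1=λy_n ⇒ h·k1=z·y_n;  k2=λ(1+3/4z)y_n ⇒ h·k2=z(1+3/4z)y_n
  y_{n+1}/y_n = 1 + 1/10z + 9/10z(1+3/4z) = 1 + z + 27/40z²
  Hence R(z) = 1 + z + 27/40z².

Boundary: |R(x)|=1, x<0.
x=-1.06: |R|=0.6984
R=1: x+27/40x²=0 ⇒ x=−40/27=-1.4815; min R=1−1/(4·27/40)=0.6296>−1
Confirm numerically:
  x=-1.285: |R|=0.82958 <1
  x=-1.097: |R|=0.71530 <1
  x=-0.901: |R|=0.64697 <1
  x=-0.714: |R|=0.63011 <1
  x=-2.070: |R|=1.82231 >1
  x=-1.762: |R|=1.33363 >1
Stable set (-1.4815, 0).

(-1.4815, 0).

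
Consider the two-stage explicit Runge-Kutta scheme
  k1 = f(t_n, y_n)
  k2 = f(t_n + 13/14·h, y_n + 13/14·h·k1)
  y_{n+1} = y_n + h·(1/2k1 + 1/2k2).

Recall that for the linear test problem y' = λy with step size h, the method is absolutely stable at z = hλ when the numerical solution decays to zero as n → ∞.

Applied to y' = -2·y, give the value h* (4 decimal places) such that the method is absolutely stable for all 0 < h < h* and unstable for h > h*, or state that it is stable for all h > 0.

Test eqn y'=λy, z=hλ:
  k1=λy_n ⇒ h·k1=z·y_n;  k2=λ(1+13/14z)y_n ⇒ h·k2=z(1+13/14z)y_n
  y_{n+1}/y_n = 1 + 1/2z + 1/2z(1+13/14z) = 1 + z + 13/28z²
  ⇒ R(z) = 1 + z + 13/28z².

Solve |R(x)|<1 on ℝ⁻.
x=-0.58: |R|=0.5762
R=1: x+13/28x²=0 ⇒ x=−28/13=-2.1538; min R=1−1/(4·13/28)=0.4615>−1
Confirm numerically:
  x=-1.901: |R|=0.77684 <1
  x=-1.822: |R|=0.71928 <1
  x=-1.659: |R|=0.61884 <1
  x=-1.581: |R|=0.57951 <1
  x=-2.244: |R|=1.09393 >1
  x=-2.243: |R|=1.09284 >1
Stable set (-2.1538, 0).

(-2.1538,0); λ=-2 ⇒ h* = (28/13)/2 = 1.0769.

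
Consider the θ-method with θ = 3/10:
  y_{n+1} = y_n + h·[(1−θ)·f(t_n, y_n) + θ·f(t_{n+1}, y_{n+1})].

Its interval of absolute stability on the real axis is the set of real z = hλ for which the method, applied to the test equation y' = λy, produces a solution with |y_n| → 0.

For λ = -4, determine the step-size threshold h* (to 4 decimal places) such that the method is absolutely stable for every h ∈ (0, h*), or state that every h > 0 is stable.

(-5.0000,0); λ=-4 ⇒ h* = (5)/4 = 1.2500.

On y'=λy, z=hλ:
  y_{n+1} = y_n + z·[7/10·y_n + 3/10·y_{n+1}] ⇒ (1 − 3/10z)y_{n+1} = (1 + 7/10z)y_n
  ⇒ R(z) = (1 + 7/10z)/(1 − 3/10z).

Boundary: |R(x)|=1, x<0.
x=-0.66: |R|=0.4491
R=−1: 1+7/10x = −1+3/10x ⇒ -2/5x=2 ⇒ x=2/(-2/5)=-5.0000
Confirm numerically:
  x=-4.271: |R|=0.87218 <1
  x=-3.822: |R|=0.78049 <1
  x=-3.773: |R|=0.76978 <1
  x=-3.495: |R|=0.70613 <1
  x=-5.517: |R|=1.07789 >1
  x=-5.516: |R|=1.07775 >1
  x=-5.271: |R|=1.04199 >1
Stable set (-5.0000, 0).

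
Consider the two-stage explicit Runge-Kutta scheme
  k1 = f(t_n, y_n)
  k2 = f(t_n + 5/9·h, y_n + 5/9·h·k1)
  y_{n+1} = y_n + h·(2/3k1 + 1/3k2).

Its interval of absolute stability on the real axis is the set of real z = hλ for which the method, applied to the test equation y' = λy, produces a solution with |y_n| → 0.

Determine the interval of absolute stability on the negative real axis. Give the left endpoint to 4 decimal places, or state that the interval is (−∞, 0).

With y'=λy (z=hλ):
  k1=λy_n ⇒ h·k1=z·y_n;  k2=λ(1+5/9z)y_n ⇒ h·k2=z(1+5/9z)y_n
  y_{n+1}/y_n = 1 + 2/3z + 1/3z(1+5/9z) = 1 + z + 5/27z²
  R(z) = 1 + z + 5/27z².

Boundary: |R(x)|=1, x<0.
x=-1: |R|=0.1852
R=1: x+5/27x²=0 ⇒ x=−27/5=-5.4000; min R=1−1/(4·5/27)=-0.3500>−1
Confirm numerically:
  x=-4.917: |R|=0.56020 <1
  x=-4.375: |R|=0.16956 <1
  x=-2.415: |R|=0.33496 <1
  x=-5.892: |R|=1.53683 >1
  x=-5.515: |R|=1.11745 >1
So |R|<1 on (-5.4000, 0).

(-5.4000, 0).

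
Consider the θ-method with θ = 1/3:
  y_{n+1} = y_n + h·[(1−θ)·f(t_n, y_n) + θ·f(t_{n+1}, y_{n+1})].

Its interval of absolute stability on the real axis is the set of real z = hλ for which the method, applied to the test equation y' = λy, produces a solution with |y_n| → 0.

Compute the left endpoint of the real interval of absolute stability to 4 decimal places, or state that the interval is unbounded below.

Test eqn y'=λy, z=hλ:
  y_{n+1} = y_n + z·[2/3·y_n + 1/3·y_{n+1}] ⇒ (1 − 1/3z)y_{n+1} = (1 + 2/3z)y_n
  so R(z) = (1 + 2/3z)/(1 − 1/3z).

Solve |R(x)|<1 on ℝ⁻.
x=-1: |R|=0.2500
R=−1: 1+2/3x = −1+1/3x ⇒ -1/3x=2 ⇒ x=2/(-1/3)=-6.0000
Confirm numerically:
  x=-4.602: |R|=0.81610 <1
  x=-4.119: |R|=0.73578 <1
  x=-3.092: |R|=0.52265 <1
  x=-6.430: |R|=1.04560 >1
  x=-6.274: |R|=1.02954 >1
  x=-6.156: |R|=1.01704 >1
Interval (-6.0000, 0).

z* = -6.0000.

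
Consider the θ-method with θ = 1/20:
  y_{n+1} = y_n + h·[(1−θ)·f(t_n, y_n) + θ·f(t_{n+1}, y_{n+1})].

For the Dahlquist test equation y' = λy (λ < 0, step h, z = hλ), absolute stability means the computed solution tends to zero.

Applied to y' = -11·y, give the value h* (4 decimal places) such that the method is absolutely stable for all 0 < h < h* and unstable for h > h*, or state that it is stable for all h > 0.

With y'=λy (z=hλ):
  y_{n+1} = y_n + z·[19/20·y_n + 1/20·y_{n+1}] ⇒ (1 − 1/20z)y_{n+1} = (1 + 19/20z)y_n
  so R(z) = (1 + 19/20z)/(1 − 1/20z).

Boundary: |R(x)|=1, x<0.
x=-1.5: |R|=0.3953
R=−1: 1+19/20x = −1+1/20x ⇒ -9/10x=2 ⇒ x=2/(-9/10)=-2.2222
Confirm numerically:
  x=-1.625: |R|=0.50289 <1
  x=-1.371: |R|=0.28305 <1
  x=-1.218: |R|=0.14808 <1
  x=-0.904: |R|=0.13509 <1
  x=-2.816: |R|=1.46844 >1
  x=-2.657: |R|=1.34541 >1
Stable set (-2.2222, 0).

(-2.2222,0); λ=-11 ⇒ h* = (20/9)/11 = 0.2020.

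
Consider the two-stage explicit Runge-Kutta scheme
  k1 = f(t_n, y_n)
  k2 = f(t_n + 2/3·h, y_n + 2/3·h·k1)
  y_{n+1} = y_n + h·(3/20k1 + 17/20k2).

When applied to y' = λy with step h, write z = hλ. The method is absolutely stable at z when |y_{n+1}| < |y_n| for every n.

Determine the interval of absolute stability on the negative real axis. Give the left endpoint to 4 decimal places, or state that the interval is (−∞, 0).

z∈(-1.7647,0).

Set f=λy, z=hλ:
  k1=λy_n ⇒ h·k1=z·y_n;  k2=λ(1+2/3z)y_n ⇒ h·k2=z(1+2/3z)y_n
  y_{n+1}/y_n = 1 + 3/20z + 17/20z(1+2/3z) = 1 + z + 17/30z²
  so R(z) = 1 + z + 17/30z².

Need |R(x)|<1, x<0.
x=-1.58: |R|=0.8346
R=1: x+17/30x²=0 ⇒ x=−30/17=-1.7647; min R=1−1/(4·17/30)=0.5588>−1
Confirm numerically:
  x=-1.579: |R|=0.83384 <1
  x=-1.347: |R|=0.68117 <1
  x=-1.237: |R|=0.63010 <1
  x=-2.335: |R|=1.75459 >1
  x=-1.939: |R|=1.19151 >1
Stable set (-1.7647, 0).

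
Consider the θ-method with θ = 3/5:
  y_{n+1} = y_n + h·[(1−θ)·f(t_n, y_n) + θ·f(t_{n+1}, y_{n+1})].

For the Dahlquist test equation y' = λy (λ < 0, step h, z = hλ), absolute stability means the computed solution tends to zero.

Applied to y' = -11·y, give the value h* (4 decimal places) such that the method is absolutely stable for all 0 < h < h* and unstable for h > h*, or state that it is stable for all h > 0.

Test eqn y'=λy, z=hλ:
  y_{n+1} = y_n + z·[2/5·y_n + 3/5·y_{n+1}] ⇒ (1 − 3/5z)y_{n+1} = (1 + 2/5z)y_n
  Hence R(z) = (1 + 2/5z)/(1 − 3/5z).

Need |R(x)|<1, x<0.
x=-0.76: |R|=0.4780
x=-2: |R|=0.0909
x=-10: |R|=0.4286
x=-100: |R|=0.6393
θ=3/5≥1/2 ⇒ |1+2/5x|<|1−3/5x| ∀x<0 ⇒ stable on all of ℝ⁻.

unbounded; (−∞, 0). Any h>0 works for λ=-11.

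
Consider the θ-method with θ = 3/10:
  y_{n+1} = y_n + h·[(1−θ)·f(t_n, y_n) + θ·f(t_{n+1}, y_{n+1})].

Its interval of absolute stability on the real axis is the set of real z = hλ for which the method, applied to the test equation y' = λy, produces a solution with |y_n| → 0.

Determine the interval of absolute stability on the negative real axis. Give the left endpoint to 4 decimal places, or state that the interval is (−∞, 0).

(-5.0000, 0).

On y'=λy, z=hλ:
  y_{n+1} = y_n + z·[7/10·y_n + 3/10·y_{n+1}] ⇒ (1 − 3/10z)y_{n+1} = (1 + 7/10z)y_n
  ⇒ R(z) = (1 + 7/10z)/(1 − 3/10z).

Need |R(x)|<1, x<0.
x=-1.24: |R|=0.0962
R=−1: 1+7/10x = −1+3/10x ⇒ -2/5x=2 ⇒ x=2/(-2/5)=-5.0000
Confirm numerically:
  x=-4.930: |R|=0.98871 <1
  x=-4.142: |R|=0.84696 <1
  x=-3.760: |R|=0.76692 <1
  x=-5.294: |R|=1.04544 >1
  x=-5.030: |R|=1.00478 >1
So |R|<1 on (-5.0000, 0).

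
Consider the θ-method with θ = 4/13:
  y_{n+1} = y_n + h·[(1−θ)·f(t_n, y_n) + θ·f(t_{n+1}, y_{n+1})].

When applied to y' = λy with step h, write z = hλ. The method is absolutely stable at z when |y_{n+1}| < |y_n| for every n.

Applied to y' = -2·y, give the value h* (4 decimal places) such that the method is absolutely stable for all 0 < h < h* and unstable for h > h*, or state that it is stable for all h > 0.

(-5.2000,0); λ=-2 ⇒ h* = (26/5)/2 = 2.6000.

On y'=λy, z=hλ:
  y_{n+1} = y_n + z·[9/13·y_n + 4/13·y_{n+1}] ⇒ (1 − 4/13z)y_{n+1} = (1 + 9/13z)y_n
  Hence R(z) = (1 + 9/13z)/(1 − 4/13z).

Boundary: |R(x)|=1, x<0.
x=-1.66: |R|=0.0988
R=−1: 1+9/13x = −1+4/13x ⇒ -5/13x=2 ⇒ x=2/(-5/13)=-5.2000
Confirm numerically:
  x=-3.851: |R|=0.76253 <1
  x=-3.225: |R|=0.61873 <1
  x=-2.144: |R|=0.29181 <1
  x=-5.547: |R|=1.04931 >1
  x=-5.541: |R|=1.04849 >1
  x=-5.382: |R|=1.02636 >1
Interval (-5.2000, 0).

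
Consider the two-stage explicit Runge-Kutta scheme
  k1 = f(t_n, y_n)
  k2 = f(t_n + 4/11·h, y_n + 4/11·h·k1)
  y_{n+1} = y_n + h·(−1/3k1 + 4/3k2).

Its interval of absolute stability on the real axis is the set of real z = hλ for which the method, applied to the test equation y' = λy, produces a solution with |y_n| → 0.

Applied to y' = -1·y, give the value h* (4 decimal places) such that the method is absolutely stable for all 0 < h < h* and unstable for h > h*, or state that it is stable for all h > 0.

(-2.0625,0); λ=-1 ⇒ h* = (33/16)/1 = 2.0625.

Test eqn y'=λy, z=hλ:
  k1=λy_n ⇒ h·k1=z·y_n;  k2=λ(1+4/11z)y_n ⇒ h·k2=z(1+4/11z)y_n
  y_{n+1}/y_n = 1 − 1/3z + 4/3z(1+4/11z) = 1 + z + 16/33z²
  Hence R(z) = 1 + z + 16/33z².

Solve |R(x)|<1 on ℝ⁻.
x=-1.32: |R|=0.5248
R=1: x+16/33x²=0 ⇒ x=−33/16=-2.0625; min R=1−1/(4·16/33)=0.4844>−1
Confirm numerically:
  x=-1.884: |R|=0.83695 <1
  x=-1.411: |R|=0.55430 <1
  x=-0.984: |R|=0.48546 <1
  x=-2.497: |R|=1.52603 >1
  x=-2.286: |R|=1.24772 >1
Interval (-2.0625, 0).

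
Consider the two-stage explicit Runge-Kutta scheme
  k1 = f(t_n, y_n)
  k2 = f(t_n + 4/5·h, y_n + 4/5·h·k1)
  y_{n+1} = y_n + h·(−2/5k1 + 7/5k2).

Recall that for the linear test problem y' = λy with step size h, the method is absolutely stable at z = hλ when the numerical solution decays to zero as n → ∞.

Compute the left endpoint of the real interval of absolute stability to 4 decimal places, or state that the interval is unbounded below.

With y'=λy (z=hλ):
  k1=λy_n ⇒ h·k1=z·y_n;  k2=λ(1+4/5z)y_n ⇒ h·k2=z(1+4/5z)y_n
  y_{n+1}/y_n = 1 − 2/5z + 7/5z(1+4/5z) = 1 + z + 28/25z²
  Hence R(z) = 1 + z + 28/25z².

Find x<0 with |R(x)|<1.
x=-1.28: |R|=1.5550
R=1: x+28/25x²=0 ⇒ x=−25/28=-0.8929; min R=1−1/(4·28/25)=0.7768>−1
Confirm numerically:
  x=-0.823: |R|=0.93561 <1
  x=-0.747: |R|=0.87797 <1
  x=-0.620: |R|=0.81053 <1
  x=-0.494: |R|=0.77932 <1
  x=-1.197: |R|=1.40775 >1
  x=-0.929: |R|=1.03761 >1
Interval (-0.8929, 0).

z* = -0.8929.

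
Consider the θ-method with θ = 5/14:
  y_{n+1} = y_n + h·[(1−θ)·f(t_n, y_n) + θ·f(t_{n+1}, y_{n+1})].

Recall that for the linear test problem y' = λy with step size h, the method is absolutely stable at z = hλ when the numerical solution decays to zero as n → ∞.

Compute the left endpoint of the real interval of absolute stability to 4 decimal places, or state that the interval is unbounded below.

Set f=λy, z=hλ:
  y_{n+1} = y_n + z·[9/14·y_n + 5/14·y_{n+1}] ⇒ (1 − 5/14z)y_{n+1} = (1 + 9/14z)y_n
  R(z) = (1 + 9/14z)/(1 − 5/14z).

Boundary: |R(x)|=1, x<0.
x=-0.33: |R|=0.7048
R=−1: 1+9/14x = −1+5/14x ⇒ -2/7x=2 ⇒ x=2/(-2/7)=-7.0000
Confirm numerically:
  x=-5.861: |R|=0.89479 <1
  x=-4.967: |R|=0.79060 <1
  x=-4.879: |R|=0.77903 <1
  x=-3.269: |R|=0.50819 <1
  x=-7.563: |R|=1.04346 >1
  x=-7.224: |R|=1.01788 >1
Stable set (-7.0000, 0).

z* = -7.0000.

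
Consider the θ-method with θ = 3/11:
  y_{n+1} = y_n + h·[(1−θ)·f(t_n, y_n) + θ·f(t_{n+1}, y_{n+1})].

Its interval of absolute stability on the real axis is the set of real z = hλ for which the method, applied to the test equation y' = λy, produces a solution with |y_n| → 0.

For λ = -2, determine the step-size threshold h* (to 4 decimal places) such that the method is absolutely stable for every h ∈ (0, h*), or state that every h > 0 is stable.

Set f=λy, z=hλ:
  y_{n+1} = y_n + z·[8/11·y_n + 3/11·y_{n+1}] ⇒ (1 − 3/11z)y_{n+1} = (1 + 8/11z)y_n
  Hence R(z) = (1 + 8/11z)/(1 − 3/11z).

Solve |R(x)|<1 on ℝ⁻.
x=-0.4: |R|=0.6393
R=−1: 1+8/11x = −1+3/11x ⇒ -5/11x=2 ⇒ x=2/(-5/11)=-4.4000
Confirm numerically:
  x=-4.193: |R|=0.95611 <1
  x=-3.641: |R|=0.82689 <1
  x=-3.319: |R|=0.74209 <1
  x=-3.151: |R|=0.69467 <1
  x=-4.934: |R|=1.10348 >1
  x=-4.926: |R|=1.10202 >1
  x=-4.549: |R|=1.03023 >1
Stable set (-4.4000, 0).

(-4.4000,0); λ=-2 ⇒ h* = (22/5)/2 = 2.2000.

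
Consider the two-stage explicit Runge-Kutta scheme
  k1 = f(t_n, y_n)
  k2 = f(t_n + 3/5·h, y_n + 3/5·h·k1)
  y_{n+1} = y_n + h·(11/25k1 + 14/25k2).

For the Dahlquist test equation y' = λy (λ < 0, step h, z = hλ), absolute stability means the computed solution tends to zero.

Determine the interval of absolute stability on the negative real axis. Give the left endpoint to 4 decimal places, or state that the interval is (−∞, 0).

(-2.9762, 0).

With y'=λy (z=hλ):
  k1=λy_n ⇒ h·k1=z·y_n;  k2=λ(1+3/5z)y_n ⇒ h·k2=z(1+3/5z)y_n
  y_{n+1}/y_n = 1 + 11/25z + 14/25z(1+3/5z) = 1 + z + 42/125z²
  R(z) = 1 + z + 42/125z².

Need |R(x)|<1, x<0.
x=-0.32: |R|=0.7144
R=1: x+42/125x²=0 ⇒ x=−125/42=-2.9762; min R=1−1/(4·42/125)=0.2560>−1
Confirm numerically:
  x=-2.835: |R|=0.86551 <1
  x=-2.501: |R|=0.60068 <1
  x=-2.191: |R|=0.42196 <1
  x=-2.015: |R|=0.34924 <1
  x=-3.492: |R|=1.60521 >1
  x=-3.104: |R|=1.13330 >1
Interval (-2.9762, 0).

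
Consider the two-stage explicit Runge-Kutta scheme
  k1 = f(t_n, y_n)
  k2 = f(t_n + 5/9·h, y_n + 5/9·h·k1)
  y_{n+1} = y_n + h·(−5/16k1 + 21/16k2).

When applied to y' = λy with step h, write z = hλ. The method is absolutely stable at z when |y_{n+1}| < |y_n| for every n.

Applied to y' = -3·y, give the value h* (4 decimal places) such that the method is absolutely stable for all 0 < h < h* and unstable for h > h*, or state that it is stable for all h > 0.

(-1.3714,0); λ=-3 ⇒ h* = (48/35)/3 = 0.4571.

With y'=λy (z=hλ):
  k1=λy_n ⇒ h·k1=z·y_n;  k2=λ(1+5/9z)y_n ⇒ h·k2=z(1+5/9z)y_n
  y_{n+1}/y_n = 1 − 5/16z + 21/16z(1+5/9z) = 1 + z + 35/48z²
  R(z) = 1 + z + 35/48z².

Need |R(x)|<1, x<0.
x=-0.35: |R|=0.7393
R=1: x+35/48x²=0 ⇒ x=−48/35=-1.3714; min R=1−1/(4·35/48)=0.6571>−1
Confirm numerically:
  x=-1.229: |R|=0.87236 <1
  x=-1.186: |R|=0.83964 <1
  x=-0.877: |R|=0.68382 <1
  x=-1.739: |R|=1.46609 >1
  x=-1.583: |R|=1.24421 >1
Interval (-1.3714, 0).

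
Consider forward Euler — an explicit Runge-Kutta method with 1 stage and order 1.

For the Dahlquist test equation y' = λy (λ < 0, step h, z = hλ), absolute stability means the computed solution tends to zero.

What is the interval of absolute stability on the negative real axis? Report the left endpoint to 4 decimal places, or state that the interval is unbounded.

With y'=λy (z=hλ):
  order 1, 1-stage ⇒ R(z)=1+z
  (e.g. R(-0.61)=0.39000, |R|=0.39000)

Solve |R(x)|<1 on ℝ⁻.
x=-0.61: |R|=0.3900
|R(-1.36)|=0.3600 |R(-1.24)|=0.2400 |R(-1.22)|=0.2200
Bisect:
  x_lo=-2.5972 |R|=1.5972  x_hi=-0.1745 |R|=0.8255
  mid=-1.38586 |R|=0.38586 →hi
  mid=-1.99153 |R|=0.99153 →hi
  mid=-2.29436 |R|=1.29436 →lo
  mid=-2.14294 |R|=1.14294 →lo
  mid=-2.06724 |R|=1.06724 →lo
  mid=-2.02938 |R|=1.02938 →lo
  mid=-2.01046 |R|=1.01046 →lo
  mid=-2.00099 |R|=1.00099 →lo
  mid=-1.99626 |R|=0.99626 →hi
  ...
  [-2.00010,-1.99996] ⇒ x*=-2.0000
Stable set (-2.0000, 0).

z∈(-2.0000,0).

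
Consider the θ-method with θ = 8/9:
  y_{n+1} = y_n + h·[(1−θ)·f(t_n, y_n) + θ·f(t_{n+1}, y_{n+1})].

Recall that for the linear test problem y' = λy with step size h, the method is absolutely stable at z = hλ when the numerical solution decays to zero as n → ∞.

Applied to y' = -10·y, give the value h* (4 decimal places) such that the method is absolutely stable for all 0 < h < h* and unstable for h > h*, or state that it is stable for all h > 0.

Test eqn y'=λy, z=hλ:
  y_{n+1} = y_n + z·[1/9·y_n + 8/9·y_{n+1}] ⇒ (1 − 8/9z)y_{n+1} = (1 + 1/9z)y_n
  ⇒ R(z) = (1 + 1/9z)/(1 − 8/9z).

Find x<0 with |R(x)|<1.
x=-1.57: |R|=0.3446
x=-2: |R|=0.2800
x=-10: |R|=0.0112
x=-100: |R|=0.1125
θ=8/9≥1/2 ⇒ |1+1/9x|<|1−8/9x| ∀x<0 ⇒ unbounded interval.

interval (−∞, 0). Any h>0 works for λ=-10.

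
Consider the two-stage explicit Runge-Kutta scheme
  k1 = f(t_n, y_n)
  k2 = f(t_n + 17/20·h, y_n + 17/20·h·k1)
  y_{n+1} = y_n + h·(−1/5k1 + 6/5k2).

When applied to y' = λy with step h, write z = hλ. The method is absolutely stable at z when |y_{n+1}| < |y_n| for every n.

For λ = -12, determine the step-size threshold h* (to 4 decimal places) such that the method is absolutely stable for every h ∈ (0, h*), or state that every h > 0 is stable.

Set f=λy, z=hλ:
  k1=λy_n ⇒ h·k1=z·y_n;  k2=λ(1+17/20z)y_n ⇒ h·k2=z(1+17/20z)y_n
  y_{n+1}/y_n = 1 − 1/5z + 6/5z(1+17/20z) = 1 + z + 51/50z²
  R(z) = 1 + z + 51/50z².

Solve |R(x)|<1 on ℝ⁻.
x=-0.51: |R|=0.7553
R=1: x+51/50x²=0 ⇒ x=−50/51=-0.9804; min R=1−1/(4·51/50)=0.7549>−1
Confirm numerically:
  x=-0.696: |R|=0.79810 <1
  x=-0.667: |R|=0.78679 <1
  x=-0.620: |R|=0.77209 <1
  x=-0.551: |R|=0.75867 <1
  x=-1.451: |R|=1.69651 >1
  x=-1.295: |R|=1.41557 >1
  x=-1.089: |R|=1.12064 >1
Interval (-0.9804, 0).

(-0.9804,0); λ=-12 ⇒ h* = (50/51)/12 = 0.0817.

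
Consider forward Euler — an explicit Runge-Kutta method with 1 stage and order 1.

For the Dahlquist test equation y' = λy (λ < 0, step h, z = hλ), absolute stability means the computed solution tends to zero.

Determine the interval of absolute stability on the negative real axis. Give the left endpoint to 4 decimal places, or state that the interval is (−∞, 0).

z∈(-2.0000,0).

On y'=λy, z=hλ:
  order 1, 1-stage ⇒ R(z)=1+z
  (e.g. R(-1.23)=-0.23000, |R|=0.23000)

Find x<0 with |R(x)|<1.
x=-1.23: |R|=0.2300
|R(-1.3)|=0.3000 |R(-1.25)|=0.2500 |R(-0.63)|=0.3700
Bisect:
  x_lo=-2.8965 |R|=1.8965  x_hi=-0.3155 |R|=0.6845
  mid=-1.60599 |R|=0.60599 →hi
  mid=-2.25124 |R|=1.25124 →lo
  mid=-1.92862 |R|=0.92862 →hi
  mid=-2.08993 |R|=1.08993 →lo
  mid=-2.00927 |R|=1.00927 →lo
  mid=-1.96894 |R|=0.96894 →hi
  mid=-1.98911 |R|=0.98911 →hi
  mid=-1.99919 |R|=0.99919 →hi
  mid=-2.00423 |R|=1.00423 →lo
  ...
  [-2.00014,-1.99998] ⇒ x*=-2.0000
Stable set (-2.0000, 0).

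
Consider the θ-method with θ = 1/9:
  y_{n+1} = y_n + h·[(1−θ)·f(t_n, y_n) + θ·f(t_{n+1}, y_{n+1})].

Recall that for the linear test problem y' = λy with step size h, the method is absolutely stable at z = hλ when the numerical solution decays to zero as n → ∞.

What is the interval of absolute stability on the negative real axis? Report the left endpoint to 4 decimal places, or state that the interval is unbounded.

On y'=λy, z=hλ:
  y_{n+1} = y_n + z·[8/9·y_n + 1/9·y_{n+1}] ⇒ (1 − 1/9z)y_{n+1} = (1 + 8/9z)y_n
  so R(z) = (1 + 8/9z)/(1 − 1/9z).

Solve |R(x)|<1 on ℝ⁻.
x=-0.9: |R|=0.1818
R=−1: 1+8/9x = −1+1/9x ⇒ -7/9x=2 ⇒ x=2/(-7/9)=-2.5714
Confirm numerically:
  x=-2.377: |R|=0.88037 <1
  x=-2.321: |R|=0.84516 <1
  x=-1.783: |R|=0.48818 <1
  x=-1.207: |R|=0.06427 <1
  x=-2.931: |R|=1.21096 >1
  x=-2.760: |R|=1.11224 >1
  x=-2.713: |R|=1.08461 >1
Stable set (-2.5714, 0).

(-2.5714, 0).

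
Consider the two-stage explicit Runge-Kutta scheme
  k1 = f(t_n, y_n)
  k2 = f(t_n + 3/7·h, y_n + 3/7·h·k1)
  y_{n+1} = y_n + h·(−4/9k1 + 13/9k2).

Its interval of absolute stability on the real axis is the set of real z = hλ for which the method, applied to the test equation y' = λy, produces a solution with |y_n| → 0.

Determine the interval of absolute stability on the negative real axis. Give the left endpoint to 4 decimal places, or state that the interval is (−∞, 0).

z∈(-1.6154,0).

Test eqn y'=λy, z=hλ:
  k1=λy_n ⇒ h·k1=z·y_n;  k2=λ(1+3/7z)y_n ⇒ h·k2=z(1+3/7z)y_n
  y_{n+1}/y_n = 1 − 4/9z + 13/9z(1+3/7z) = 1 + z + 13/21z²
  R(z) = 1 + z + 13/21z².

Boundary: |R(x)|=1, x<0.
x=-1.73: |R|=1.1227
R=1: x+13/21x²=0 ⇒ x=−21/13=-1.6154; min R=1−1/(4·13/21)=0.5962>−1
Confirm numerically:
  x=-1.592: |R|=0.97695 <1
  x=-1.315: |R|=0.75547 <1
  x=-0.794: |R|=0.59627 <1
  x=-2.033: |R|=1.52558 >1
  x=-1.776: |R|=1.17659 >1
Interval (-1.6154, 0).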